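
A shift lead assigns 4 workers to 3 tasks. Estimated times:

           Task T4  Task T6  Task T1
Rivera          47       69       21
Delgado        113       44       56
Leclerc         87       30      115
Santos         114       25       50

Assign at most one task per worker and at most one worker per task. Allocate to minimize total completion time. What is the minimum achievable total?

Minimum total: 127 min

This is the linear assignment problem.
Optimal: Rivera→Task T4 (47 min), Leclerc→Task T6 (30 min), Santos→Task T1 (50 min) — total 47+30+50 = 127 min.
Column-greedy (each task in turn goes to its cheapest remaining worker) gives 128 min, worse by 1.
Next-best assignment: Rivera→Task T4, Santos→Task T6, Delgado→Task T1 = 128 min.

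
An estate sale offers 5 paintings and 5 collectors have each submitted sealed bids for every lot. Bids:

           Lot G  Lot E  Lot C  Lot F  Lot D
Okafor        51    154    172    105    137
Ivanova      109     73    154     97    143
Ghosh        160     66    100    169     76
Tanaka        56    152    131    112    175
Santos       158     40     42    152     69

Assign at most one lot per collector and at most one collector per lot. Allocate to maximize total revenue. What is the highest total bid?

Treat this as an assignment problem: match each collector to one lot.
Optimal: Okafor→Lot E ($154), Ivanova→Lot C ($154), Ghosh→Lot F ($169), Tanaka→Lot D ($175), Santos→Lot G ($158) — total 154+154+169+175+158 = $810.
Swapping Santos↔Okafor (Santos→Lot E $40, Okafor→Lot G $51) loses 221.

Max total: $810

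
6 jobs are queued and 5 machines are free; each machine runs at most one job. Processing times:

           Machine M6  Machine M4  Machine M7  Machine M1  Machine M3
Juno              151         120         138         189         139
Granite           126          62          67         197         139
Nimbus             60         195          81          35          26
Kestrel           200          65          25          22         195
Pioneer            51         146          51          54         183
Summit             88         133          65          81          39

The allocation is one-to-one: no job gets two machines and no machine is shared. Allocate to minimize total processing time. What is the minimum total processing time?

Min total: 212 min

This is a one-to-one assignment (minimum-cost bipartite matching).
Optimal: Pioneer→Machine M6 (51 min), Granite→Machine M4 (62 min), Kestrel→Machine M7 (25 min), Nimbus→Machine M1 (35 min), Summit→Machine M3 (39 min) — total 51+62+25+35+39 = 212 min.
Next-best assignment: Pioneer→Machine M6, Granite→Machine M4, Summit→Machine M7, Kestrel→Machine M1, Nimbus→Machine M3 = 226 min.
Swapping Summit↔Nimbus (Summit→Machine M1 81 min, Nimbus→Machine M3 26 min) adds 33.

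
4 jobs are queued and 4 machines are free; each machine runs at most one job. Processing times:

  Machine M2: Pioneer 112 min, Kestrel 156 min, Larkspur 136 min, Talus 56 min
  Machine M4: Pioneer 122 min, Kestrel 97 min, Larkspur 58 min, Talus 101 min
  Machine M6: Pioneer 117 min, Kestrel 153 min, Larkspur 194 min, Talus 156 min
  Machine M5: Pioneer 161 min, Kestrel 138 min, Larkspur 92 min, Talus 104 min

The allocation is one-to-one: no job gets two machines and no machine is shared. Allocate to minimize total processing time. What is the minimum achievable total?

Min total: 362 min

Optimal: Pioneer→Machine M6 (117 min), Kestrel→Machine M4 (97 min), Larkspur→Machine M5 (92 min), Talus→Machine M2 (56 min) — total 117+97+92+56 = 362 min.
Row-greedy (each job in turn takes its cheapest remaining machine) gives 457 min, worse by 95.
Swapping Talus↔Kestrel (Talus→Machine M4 101 min, Kestrel→Machine M2 156 min) adds 104.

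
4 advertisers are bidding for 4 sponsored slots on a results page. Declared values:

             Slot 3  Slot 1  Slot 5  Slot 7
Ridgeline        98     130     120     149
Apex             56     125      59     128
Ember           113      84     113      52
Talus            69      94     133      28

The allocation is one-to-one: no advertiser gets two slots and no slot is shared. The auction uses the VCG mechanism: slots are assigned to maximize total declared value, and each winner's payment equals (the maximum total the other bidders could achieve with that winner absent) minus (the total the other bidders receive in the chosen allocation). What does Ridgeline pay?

Efficient allocation: Ridgeline→Slot 7 ($149), Apex→Slot 1 ($125), Ember→Slot 3 ($113), Talus→Slot 5 ($133); total welfare W = $520.
Ridgeline receives Slot 7 at value $149, so the others get W − 149 = $371.
Without Ridgeline: best allocation of the remaining 3 bidders over all 4 slots is Apex→Slot 7 ($128), Ember→Slot 3 ($113), Talus→Slot 5 ($133), total $374.
VCG payment = (others' best without Ridgeline) − (others' welfare with Ridgeline) = 374 − 371 = $3.

Ridgeline pays $3.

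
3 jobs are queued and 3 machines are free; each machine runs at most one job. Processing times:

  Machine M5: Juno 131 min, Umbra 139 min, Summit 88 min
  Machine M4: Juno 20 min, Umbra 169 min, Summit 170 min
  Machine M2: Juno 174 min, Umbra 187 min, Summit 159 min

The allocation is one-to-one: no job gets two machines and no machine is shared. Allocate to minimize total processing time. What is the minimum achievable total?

Optimal: Juno→Machine M4 (20 min), Umbra→Machine M2 (187 min), Summit→Machine M5 (88 min) — total 20+187+88 = 295 min.
Row-greedy (each job in turn takes its cheapest remaining machine) gives 318 min, worse by 23.
Swapping Summit↔Juno (Summit→Machine M4 170 min, Juno→Machine M5 131 min) adds 193.
No other one-to-one assignment undercuts 295 min.

Min total: 295 min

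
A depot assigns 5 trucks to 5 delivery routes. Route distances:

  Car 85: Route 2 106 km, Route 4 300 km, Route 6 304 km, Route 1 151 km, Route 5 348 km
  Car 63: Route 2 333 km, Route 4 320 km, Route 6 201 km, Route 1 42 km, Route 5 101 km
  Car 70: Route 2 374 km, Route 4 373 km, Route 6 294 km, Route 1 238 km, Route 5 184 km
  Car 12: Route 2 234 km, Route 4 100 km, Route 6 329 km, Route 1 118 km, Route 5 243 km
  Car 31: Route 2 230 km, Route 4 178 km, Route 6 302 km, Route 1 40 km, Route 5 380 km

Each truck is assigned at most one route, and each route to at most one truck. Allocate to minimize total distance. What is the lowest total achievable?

Optimal: Car 85→Route 2 (106 km), Car 63→Route 6 (201 km), Car 70→Route 5 (184 km), Car 12→Route 4 (100 km), Car 31→Route 1 (40 km) — total 106+201+184+100+40 = 631 km.
Row-greedy (each truck in turn takes its cheapest remaining route) gives 734 km, worse by 103.
Every other assignment is strictly worse.

Min total: 631 km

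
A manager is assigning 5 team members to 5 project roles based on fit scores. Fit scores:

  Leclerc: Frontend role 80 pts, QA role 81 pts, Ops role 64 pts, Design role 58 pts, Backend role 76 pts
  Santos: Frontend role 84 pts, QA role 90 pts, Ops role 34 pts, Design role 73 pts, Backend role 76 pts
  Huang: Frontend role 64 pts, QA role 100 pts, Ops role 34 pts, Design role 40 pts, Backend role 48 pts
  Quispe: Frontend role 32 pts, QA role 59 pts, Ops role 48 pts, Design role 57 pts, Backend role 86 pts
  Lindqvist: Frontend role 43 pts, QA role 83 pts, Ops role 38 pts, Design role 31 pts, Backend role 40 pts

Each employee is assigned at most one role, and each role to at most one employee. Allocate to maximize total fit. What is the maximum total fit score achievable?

Max total: 377 pts

Optimal: Leclerc→Frontend role (80 pts), Santos→Design role (73 pts), Huang→QA role (100 pts), Quispe→Backend role (86 pts), Lindqvist→Ops role (38 pts) — total 80+73+100+86+38 = 377 pts.
Row-greedy (each employee in turn takes its best remaining role) gives 308 pts, worse by 69.
Swapping Santos↔Quispe (Santos→Backend role 76 pts, Quispe→Design role 57 pts) loses 26.
No other one-to-one assignment exceeds 377 pts.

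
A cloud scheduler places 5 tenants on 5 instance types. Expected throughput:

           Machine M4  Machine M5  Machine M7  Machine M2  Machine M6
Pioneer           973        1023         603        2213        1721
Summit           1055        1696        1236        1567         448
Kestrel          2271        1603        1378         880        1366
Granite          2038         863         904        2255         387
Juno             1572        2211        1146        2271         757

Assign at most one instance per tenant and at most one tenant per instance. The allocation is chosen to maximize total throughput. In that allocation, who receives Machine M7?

Summit receives Machine M7.

Optimal: Pioneer→Machine M6 (1721 ops/s), Summit→Machine M7 (1236 ops/s), Kestrel→Machine M4 (2271 ops/s), Granite→Machine M2 (2255 ops/s), Juno→Machine M5 (2211 ops/s) — total 1721+1236+2271+2255+2211 = 9694 ops/s.
Max-entry greedy (repeatedly take the single best remaining cell) gives 8863 ops/s, worse by 831.
Swapping Juno↔Kestrel (Juno→Machine M4 1572 ops/s, Kestrel→Machine M5 1603 ops/s) loses 1307.
No other one-to-one assignment exceeds 9694 ops/s.
Summit's own top instance is Machine M5 (1696 ops/s), but forcing Summit→Machine M5 and reassigning the rest optimally gives only 9104 ops/s — worse by 590.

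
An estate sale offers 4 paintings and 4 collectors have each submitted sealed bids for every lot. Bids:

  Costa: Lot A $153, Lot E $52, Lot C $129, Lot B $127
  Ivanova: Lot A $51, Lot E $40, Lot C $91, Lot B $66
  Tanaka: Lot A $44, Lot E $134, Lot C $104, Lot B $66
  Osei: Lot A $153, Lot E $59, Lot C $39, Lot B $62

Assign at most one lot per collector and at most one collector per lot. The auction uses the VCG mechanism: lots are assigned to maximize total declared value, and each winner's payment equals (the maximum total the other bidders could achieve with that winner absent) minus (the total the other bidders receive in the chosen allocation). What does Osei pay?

Efficient allocation: Costa→Lot B ($127), Ivanova→Lot C ($91), Tanaka→Lot E ($134), Osei→Lot A ($153); total welfare W = $505.
Osei receives Lot A at value $153, so the others get W − 153 = $352.
Without Osei: best allocation of the remaining 3 bidders over all 4 lots is Costa→Lot A ($153), Ivanova→Lot C ($91), Tanaka→Lot E ($134), total $378.
VCG payment = (others' best without Osei) − (others' welfare with Osei) = 378 − 352 = $26.

Osei pays $26.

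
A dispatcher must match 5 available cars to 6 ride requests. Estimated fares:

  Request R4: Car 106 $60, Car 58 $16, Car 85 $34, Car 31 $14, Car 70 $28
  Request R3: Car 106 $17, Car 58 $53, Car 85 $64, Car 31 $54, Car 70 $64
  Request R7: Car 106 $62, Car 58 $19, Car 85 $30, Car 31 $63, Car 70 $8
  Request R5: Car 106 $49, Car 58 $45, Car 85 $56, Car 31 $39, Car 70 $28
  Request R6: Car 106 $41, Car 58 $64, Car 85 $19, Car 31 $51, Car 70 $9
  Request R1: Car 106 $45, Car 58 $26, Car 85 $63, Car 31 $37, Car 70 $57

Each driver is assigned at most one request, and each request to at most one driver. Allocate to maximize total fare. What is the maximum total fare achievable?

Optimal: Car 106→Request R4 ($60), Car 58→Request R6 ($64), Car 85→Request R1 ($63), Car 31→Request R7 ($63), Car 70→Request R3 ($64) — total 60+64+63+63+64 = $314.
Max-entry greedy (repeatedly take the single best remaining cell) gives $308, worse by 6.
Checked against all permutations: $314 is optimal.

Max total: $314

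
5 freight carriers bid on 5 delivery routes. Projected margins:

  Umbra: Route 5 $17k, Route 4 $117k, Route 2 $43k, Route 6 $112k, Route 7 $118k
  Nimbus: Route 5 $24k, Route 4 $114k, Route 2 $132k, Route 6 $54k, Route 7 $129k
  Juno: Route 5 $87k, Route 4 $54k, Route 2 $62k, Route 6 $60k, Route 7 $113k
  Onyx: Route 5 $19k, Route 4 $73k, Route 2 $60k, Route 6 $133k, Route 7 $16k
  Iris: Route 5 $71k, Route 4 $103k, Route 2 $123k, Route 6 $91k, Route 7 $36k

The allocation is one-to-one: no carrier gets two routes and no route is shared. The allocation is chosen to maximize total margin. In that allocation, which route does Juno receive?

Juno receives Route 5.

Optimal: Umbra→Route 4 ($117k), Nimbus→Route 7 ($129k), Juno→Route 5 ($87k), Onyx→Route 6 ($133k), Iris→Route 2 ($123k) — total 117+129+87+133+123 = $589k.
Column-greedy (each route in turn goes to its best remaining carrier) gives $505k, worse by 84.
Next-best assignment: Umbra→Route 7, Nimbus→Route 4, Juno→Route 5, Onyx→Route 6, Iris→Route 2 = $575k.
Checked against all permutations: $589k is optimal.
Juno's own top route is Route 7 ($113k), but forcing Juno→Route 7 and reassigning the rest optimally gives only $566k — worse by 23.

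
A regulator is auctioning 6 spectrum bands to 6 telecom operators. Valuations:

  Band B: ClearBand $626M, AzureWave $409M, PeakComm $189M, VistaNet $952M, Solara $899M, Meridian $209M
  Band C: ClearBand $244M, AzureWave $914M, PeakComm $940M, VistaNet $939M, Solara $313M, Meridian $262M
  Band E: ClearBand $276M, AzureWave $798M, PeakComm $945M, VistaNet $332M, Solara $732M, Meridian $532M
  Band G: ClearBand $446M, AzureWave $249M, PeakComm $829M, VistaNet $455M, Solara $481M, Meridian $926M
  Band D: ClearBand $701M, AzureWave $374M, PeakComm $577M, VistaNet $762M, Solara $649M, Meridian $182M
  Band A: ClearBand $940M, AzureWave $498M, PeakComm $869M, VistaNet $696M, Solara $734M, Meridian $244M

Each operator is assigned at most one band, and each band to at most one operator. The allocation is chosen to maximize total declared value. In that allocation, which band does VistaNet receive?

VistaNet receives Band D.

This is the linear assignment problem.
Optimal: ClearBand→Band A ($940M), AzureWave→Band C ($914M), PeakComm→Band E ($945M), VistaNet→Band D ($762M), Solara→Band B ($899M), Meridian→Band G ($926M) — total 940+914+945+762+899+926 = $5386M.
Row-greedy (each operator in turn takes its best remaining band) gives $5326M, worse by 60.
Next-best assignment: ClearBand→Band A, AzureWave→Band C, PeakComm→Band E, VistaNet→Band B, Solara→Band D, Meridian→Band G = $5326M.
VistaNet's own top band is Band B ($952M), but forcing VistaNet→Band B and reassigning the rest optimally gives only $5326M — worse by 60.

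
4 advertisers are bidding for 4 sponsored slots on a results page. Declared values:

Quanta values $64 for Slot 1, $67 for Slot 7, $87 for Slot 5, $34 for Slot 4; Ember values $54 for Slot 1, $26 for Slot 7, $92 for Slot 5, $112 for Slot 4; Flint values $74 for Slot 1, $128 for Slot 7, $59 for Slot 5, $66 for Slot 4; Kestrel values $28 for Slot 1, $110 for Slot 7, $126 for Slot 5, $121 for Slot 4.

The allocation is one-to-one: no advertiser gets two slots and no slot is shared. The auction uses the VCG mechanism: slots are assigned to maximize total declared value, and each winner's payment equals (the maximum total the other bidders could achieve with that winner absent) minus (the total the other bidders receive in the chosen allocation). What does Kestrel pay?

Efficient allocation: Quanta→Slot 1 ($64), Ember→Slot 4 ($112), Flint→Slot 7 ($128), Kestrel→Slot 5 ($126); total welfare W = $430.
Kestrel receives Slot 5 at value $126, so the others get W − 126 = $304.
Without Kestrel: best allocation of the remaining 3 bidders over all 4 slots is Quanta→Slot 5 ($87), Ember→Slot 4 ($112), Flint→Slot 7 ($128), total $327.
VCG payment = (others' best without Kestrel) − (others' welfare with Kestrel) = 327 − 304 = $23.

Kestrel pays $23.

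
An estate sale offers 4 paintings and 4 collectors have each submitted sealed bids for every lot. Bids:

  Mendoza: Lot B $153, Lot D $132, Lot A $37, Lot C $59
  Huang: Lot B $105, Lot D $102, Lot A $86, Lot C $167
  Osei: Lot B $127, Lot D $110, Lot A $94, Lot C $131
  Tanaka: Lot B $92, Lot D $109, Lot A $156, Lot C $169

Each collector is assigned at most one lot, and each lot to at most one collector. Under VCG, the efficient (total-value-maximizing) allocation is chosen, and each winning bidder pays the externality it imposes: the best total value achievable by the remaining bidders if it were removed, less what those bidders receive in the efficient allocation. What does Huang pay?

Efficient allocation: Mendoza→Lot B ($153), Huang→Lot C ($167), Osei→Lot D ($110), Tanaka→Lot A ($156); total welfare W = $586.
Huang receives Lot C at value $167, so the others get W − 167 = $419.
Without Huang: best allocation of the remaining 3 bidders over all 4 lots is Mendoza→Lot B ($153), Osei→Lot C ($131), Tanaka→Lot A ($156), total $440.
VCG payment = (others' best without Huang) − (others' welfare with Huang) = 440 − 419 = $21.

Huang pays $21.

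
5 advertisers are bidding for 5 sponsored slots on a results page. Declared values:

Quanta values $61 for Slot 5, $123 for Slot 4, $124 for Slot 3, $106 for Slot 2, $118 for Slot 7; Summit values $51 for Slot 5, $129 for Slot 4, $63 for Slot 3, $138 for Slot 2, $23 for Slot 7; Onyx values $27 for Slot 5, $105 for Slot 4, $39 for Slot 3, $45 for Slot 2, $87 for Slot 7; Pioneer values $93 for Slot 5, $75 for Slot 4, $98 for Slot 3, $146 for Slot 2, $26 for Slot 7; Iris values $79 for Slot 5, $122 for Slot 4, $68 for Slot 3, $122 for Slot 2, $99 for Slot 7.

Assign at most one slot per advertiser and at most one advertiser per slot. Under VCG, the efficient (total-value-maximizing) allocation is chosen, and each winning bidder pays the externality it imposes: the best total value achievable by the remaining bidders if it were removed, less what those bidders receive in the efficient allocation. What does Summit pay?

Efficient allocation: Quanta→Slot 3 ($124), Summit→Slot 4 ($129), Onyx→Slot 7 ($87), Pioneer→Slot 2 ($146), Iris→Slot 5 ($79); total welfare W = $565.
Summit receives Slot 4 at value $129, so the others get W − 129 = $436.
Without Summit: best allocation of the remaining 4 bidders over all 5 slots is Quanta→Slot 3 ($124), Onyx→Slot 7 ($87), Pioneer→Slot 2 ($146), Iris→Slot 4 ($122), total $479.
VCG payment = (others' best without Summit) − (others' welfare with Summit) = 479 − 436 = $43.

Summit pays $43.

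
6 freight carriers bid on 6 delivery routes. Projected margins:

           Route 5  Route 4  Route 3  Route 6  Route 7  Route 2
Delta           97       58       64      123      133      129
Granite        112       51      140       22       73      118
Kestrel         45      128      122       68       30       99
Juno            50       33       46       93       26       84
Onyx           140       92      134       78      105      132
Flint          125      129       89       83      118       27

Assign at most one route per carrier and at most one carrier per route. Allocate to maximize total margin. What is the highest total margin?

Maximum total: $751k

Optimal: Delta→Route 7 ($133k), Granite→Route 3 ($140k), Kestrel→Route 4 ($128k), Juno→Route 6 ($93k), Onyx→Route 2 ($132k), Flint→Route 5 ($125k) — total 133+140+128+93+132+125 = $751k.
Row-greedy (each carrier in turn takes its best remaining route) gives $661k, worse by 90.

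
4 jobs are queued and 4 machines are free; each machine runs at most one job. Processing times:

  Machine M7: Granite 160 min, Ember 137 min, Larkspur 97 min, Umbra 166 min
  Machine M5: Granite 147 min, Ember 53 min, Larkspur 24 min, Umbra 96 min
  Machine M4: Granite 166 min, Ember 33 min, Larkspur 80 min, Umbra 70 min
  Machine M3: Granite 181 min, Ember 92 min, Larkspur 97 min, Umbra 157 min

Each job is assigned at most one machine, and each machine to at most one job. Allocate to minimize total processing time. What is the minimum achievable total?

Min total: 346 min

Optimal: Granite→Machine M7 (160 min), Ember→Machine M3 (92 min), Larkspur→Machine M5 (24 min), Umbra→Machine M4 (70 min) — total 160+92+24+70 = 346 min.
Row-greedy (each job in turn takes its cheapest remaining machine) gives 434 min, worse by 88.
Swapping Granite↔Ember (Granite→Machine M3 181 min, Ember→Machine M7 137 min) adds 66.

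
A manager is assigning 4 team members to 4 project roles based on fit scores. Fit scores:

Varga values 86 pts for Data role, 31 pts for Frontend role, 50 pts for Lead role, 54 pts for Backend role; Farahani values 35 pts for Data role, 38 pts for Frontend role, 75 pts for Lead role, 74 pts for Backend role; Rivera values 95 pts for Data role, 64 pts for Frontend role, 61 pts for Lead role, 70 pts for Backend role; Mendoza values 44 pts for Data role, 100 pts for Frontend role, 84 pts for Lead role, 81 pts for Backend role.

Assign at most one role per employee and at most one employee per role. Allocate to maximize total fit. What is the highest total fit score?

This is the linear assignment problem.
Optimal: Varga→Data role (86 pts), Farahani→Lead role (75 pts), Rivera→Backend role (70 pts), Mendoza→Frontend role (100 pts) — total 86+75+70+100 = 331 pts.
Column-greedy (each role in turn goes to its best remaining employee) gives 324 pts, worse by 7.
Next-best assignment: Varga→Backend role, Farahani→Lead role, Rivera→Data role, Mendoza→Frontend role = 324 pts.
No other one-to-one assignment exceeds 331 pts.

Maximum total: 331 pts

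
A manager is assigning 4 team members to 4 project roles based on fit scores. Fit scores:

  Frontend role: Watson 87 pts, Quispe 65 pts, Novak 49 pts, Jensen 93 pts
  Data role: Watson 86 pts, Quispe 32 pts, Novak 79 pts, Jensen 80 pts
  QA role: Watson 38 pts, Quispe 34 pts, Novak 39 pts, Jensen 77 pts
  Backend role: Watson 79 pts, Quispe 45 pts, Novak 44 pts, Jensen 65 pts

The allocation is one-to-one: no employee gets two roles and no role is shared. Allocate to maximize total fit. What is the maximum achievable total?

This is a one-to-one assignment (maximum-weight bipartite matching).
Optimal: Watson→Backend role (79 pts), Quispe→Frontend role (65 pts), Novak→Data role (79 pts), Jensen→QA role (77 pts) — total 79+65+79+77 = 300 pts.
Max-entry greedy (repeatedly take the single best remaining cell) gives 263 pts, worse by 37.

Maximum total: 300 pts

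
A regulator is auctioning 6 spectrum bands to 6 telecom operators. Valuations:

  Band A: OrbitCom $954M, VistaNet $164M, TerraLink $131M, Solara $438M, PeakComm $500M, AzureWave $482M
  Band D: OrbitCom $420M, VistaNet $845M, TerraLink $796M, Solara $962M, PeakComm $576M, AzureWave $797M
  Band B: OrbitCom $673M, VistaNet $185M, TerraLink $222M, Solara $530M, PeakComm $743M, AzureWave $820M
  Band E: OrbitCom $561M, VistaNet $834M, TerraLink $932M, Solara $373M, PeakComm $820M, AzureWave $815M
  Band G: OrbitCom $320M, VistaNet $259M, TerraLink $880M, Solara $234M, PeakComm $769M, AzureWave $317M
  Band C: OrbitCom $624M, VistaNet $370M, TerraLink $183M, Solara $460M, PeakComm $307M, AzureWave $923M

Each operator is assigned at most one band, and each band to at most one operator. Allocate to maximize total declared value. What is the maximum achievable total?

Optimal: OrbitCom→Band A ($954M), VistaNet→Band E ($834M), TerraLink→Band G ($880M), Solara→Band D ($962M), PeakComm→Band B ($743M), AzureWave→Band C ($923M) — total 954+834+880+962+743+923 = $5296M.
Column-greedy (each band in turn goes to its best remaining operator) gives $4807M, worse by 489.
Next-best assignment: OrbitCom→Band A, VistaNet→Band D, TerraLink→Band E, Solara→Band B, PeakComm→Band G, AzureWave→Band C = $4953M.
Swapping PeakComm↔AzureWave (PeakComm→Band C $307M, AzureWave→Band B $820M) loses 539.
Checked against all permutations: $5296M is optimal.

Max total: $5296M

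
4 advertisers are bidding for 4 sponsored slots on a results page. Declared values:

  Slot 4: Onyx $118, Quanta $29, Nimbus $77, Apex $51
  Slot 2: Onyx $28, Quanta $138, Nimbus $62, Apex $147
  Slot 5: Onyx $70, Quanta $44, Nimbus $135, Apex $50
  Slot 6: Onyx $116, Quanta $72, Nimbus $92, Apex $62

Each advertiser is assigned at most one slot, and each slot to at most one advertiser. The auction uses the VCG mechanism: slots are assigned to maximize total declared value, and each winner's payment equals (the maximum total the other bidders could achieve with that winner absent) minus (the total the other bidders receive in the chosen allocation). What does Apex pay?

Apex pays $66.

Efficient allocation: Onyx→Slot 4 ($118), Quanta→Slot 6 ($72), Nimbus→Slot 5 ($135), Apex→Slot 2 ($147); total welfare W = $472.
Apex receives Slot 2 at value $147, so the others get W − 147 = $325.
Without Apex: best allocation of the remaining 3 bidders over all 4 slots is Onyx→Slot 4 ($118), Quanta→Slot 2 ($138), Nimbus→Slot 5 ($135), total $391.
VCG payment = (others' best without Apex) − (others' welfare with Apex) = 391 − 325 = $66.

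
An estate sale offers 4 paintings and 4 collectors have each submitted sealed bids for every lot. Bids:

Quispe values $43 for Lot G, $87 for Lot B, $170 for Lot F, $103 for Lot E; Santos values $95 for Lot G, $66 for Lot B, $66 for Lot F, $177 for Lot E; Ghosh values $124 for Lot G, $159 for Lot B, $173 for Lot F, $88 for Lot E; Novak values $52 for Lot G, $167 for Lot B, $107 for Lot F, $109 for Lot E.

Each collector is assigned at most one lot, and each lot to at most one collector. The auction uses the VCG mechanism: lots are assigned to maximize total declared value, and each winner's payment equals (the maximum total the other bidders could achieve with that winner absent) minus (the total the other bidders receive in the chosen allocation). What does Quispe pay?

Quispe pays $49.

Efficient allocation: Quispe→Lot F ($170), Santos→Lot E ($177), Ghosh→Lot G ($124), Novak→Lot B ($167); total welfare W = $638.
Quispe receives Lot F at value $170, so the others get W − 170 = $468.
Without Quispe: best allocation of the remaining 3 bidders over all 4 lots is Santos→Lot E ($177), Ghosh→Lot F ($173), Novak→Lot B ($167), total $517.
VCG payment = (others' best without Quispe) − (others' welfare with Quispe) = 517 − 468 = $49.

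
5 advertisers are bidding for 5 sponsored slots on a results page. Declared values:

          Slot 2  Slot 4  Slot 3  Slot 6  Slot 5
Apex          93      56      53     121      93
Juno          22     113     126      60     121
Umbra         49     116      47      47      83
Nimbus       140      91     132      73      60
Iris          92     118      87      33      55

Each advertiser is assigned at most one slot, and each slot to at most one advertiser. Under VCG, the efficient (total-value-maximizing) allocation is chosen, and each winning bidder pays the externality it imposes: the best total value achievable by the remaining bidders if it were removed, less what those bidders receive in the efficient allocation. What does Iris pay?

Iris pays $33.

Efficient allocation: Apex→Slot 6 ($121), Juno→Slot 3 ($126), Umbra→Slot 5 ($83), Nimbus→Slot 2 ($140), Iris→Slot 4 ($118); total welfare W = $588.
Iris receives Slot 4 at value $118, so the others get W − 118 = $470.
Without Iris: best allocation of the remaining 4 bidders over all 5 slots is Apex→Slot 6 ($121), Juno→Slot 3 ($126), Umbra→Slot 4 ($116), Nimbus→Slot 2 ($140), total $503.
VCG payment = (others' best without Iris) − (others' welfare with Iris) = 503 − 470 = $33.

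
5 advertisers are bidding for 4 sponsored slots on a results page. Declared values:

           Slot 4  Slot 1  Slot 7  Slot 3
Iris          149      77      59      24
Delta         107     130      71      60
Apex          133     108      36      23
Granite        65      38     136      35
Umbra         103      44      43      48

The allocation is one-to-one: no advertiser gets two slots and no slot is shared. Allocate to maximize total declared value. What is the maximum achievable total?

Maximum total: $463

Optimal: Iris→Slot 4 ($149), Delta→Slot 1 ($130), Granite→Slot 7 ($136), Umbra→Slot 3 ($48) — total 149+130+136+48 = $463.
Row-greedy (each advertiser in turn takes its best remaining slot) gives $350, worse by 113.
Swapping Granite↔Delta (Granite→Slot 1 $38, Delta→Slot 7 $71) loses 157.
Every other assignment is strictly worse.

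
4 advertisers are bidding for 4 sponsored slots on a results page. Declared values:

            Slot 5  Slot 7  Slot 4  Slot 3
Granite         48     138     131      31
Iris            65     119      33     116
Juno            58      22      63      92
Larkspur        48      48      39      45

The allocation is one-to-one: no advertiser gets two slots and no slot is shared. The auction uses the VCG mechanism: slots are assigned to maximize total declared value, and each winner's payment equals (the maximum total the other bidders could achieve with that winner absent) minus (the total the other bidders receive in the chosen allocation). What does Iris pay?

Efficient allocation: Granite→Slot 4 ($131), Iris→Slot 7 ($119), Juno→Slot 3 ($92), Larkspur→Slot 5 ($48); total welfare W = $390.
Iris receives Slot 7 at value $119, so the others get W − 119 = $271.
Without Iris: best allocation of the remaining 3 bidders over all 4 slots is Granite→Slot 7 ($138), Juno→Slot 3 ($92), Larkspur→Slot 5 ($48), total $278.
VCG payment = (others' best without Iris) − (others' welfare with Iris) = 278 − 271 = $7.

Iris pays $7.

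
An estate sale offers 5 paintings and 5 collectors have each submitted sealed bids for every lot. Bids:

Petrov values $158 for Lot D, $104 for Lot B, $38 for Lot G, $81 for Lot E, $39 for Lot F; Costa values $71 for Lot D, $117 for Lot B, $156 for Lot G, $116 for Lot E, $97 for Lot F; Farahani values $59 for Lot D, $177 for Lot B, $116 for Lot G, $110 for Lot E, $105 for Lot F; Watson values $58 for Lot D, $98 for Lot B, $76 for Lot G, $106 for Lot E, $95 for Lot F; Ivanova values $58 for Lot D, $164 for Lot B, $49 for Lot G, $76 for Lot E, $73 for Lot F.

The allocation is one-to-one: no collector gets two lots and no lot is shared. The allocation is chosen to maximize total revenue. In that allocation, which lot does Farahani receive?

Optimal: Petrov→Lot D ($158), Costa→Lot G ($156), Farahani→Lot F ($105), Watson→Lot E ($106), Ivanova→Lot B ($164) — total 158+156+105+106+164 = $689.
Column-greedy (each lot in turn goes to its best remaining collector) gives $670, worse by 19.
Next-best assignment: Petrov→Lot D, Costa→Lot G, Farahani→Lot E, Watson→Lot F, Ivanova→Lot B = $683.
No other one-to-one assignment exceeds $689.
Farahani's own top lot is Lot B ($177), but forcing Farahani→Lot B and reassigning the rest optimally gives only $670 — worse by 19.

Farahani receives Lot F.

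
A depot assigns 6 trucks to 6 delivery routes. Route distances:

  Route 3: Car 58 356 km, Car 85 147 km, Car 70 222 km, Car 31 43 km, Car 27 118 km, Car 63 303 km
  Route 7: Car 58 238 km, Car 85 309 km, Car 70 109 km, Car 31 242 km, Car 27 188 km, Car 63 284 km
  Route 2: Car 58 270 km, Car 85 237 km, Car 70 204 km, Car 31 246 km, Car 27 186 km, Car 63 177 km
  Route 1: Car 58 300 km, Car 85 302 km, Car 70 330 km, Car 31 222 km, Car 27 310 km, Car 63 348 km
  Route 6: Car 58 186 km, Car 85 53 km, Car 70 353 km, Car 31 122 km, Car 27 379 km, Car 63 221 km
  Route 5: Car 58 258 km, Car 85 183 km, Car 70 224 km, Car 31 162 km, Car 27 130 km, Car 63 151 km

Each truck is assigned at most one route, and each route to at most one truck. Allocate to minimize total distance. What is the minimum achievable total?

Min total: 812 km

Optimal: Car 58→Route 1 (300 km), Car 85→Route 6 (53 km), Car 70→Route 7 (109 km), Car 31→Route 3 (43 km), Car 27→Route 5 (130 km), Car 63→Route 2 (177 km) — total 300+53+109+43+130+177 = 812 km.
Next-best assignment: Car 58→Route 1, Car 85→Route 6, Car 70→Route 7, Car 31→Route 3, Car 27→Route 2, Car 63→Route 5 = 842 km.
No other one-to-one assignment undercuts 812 km.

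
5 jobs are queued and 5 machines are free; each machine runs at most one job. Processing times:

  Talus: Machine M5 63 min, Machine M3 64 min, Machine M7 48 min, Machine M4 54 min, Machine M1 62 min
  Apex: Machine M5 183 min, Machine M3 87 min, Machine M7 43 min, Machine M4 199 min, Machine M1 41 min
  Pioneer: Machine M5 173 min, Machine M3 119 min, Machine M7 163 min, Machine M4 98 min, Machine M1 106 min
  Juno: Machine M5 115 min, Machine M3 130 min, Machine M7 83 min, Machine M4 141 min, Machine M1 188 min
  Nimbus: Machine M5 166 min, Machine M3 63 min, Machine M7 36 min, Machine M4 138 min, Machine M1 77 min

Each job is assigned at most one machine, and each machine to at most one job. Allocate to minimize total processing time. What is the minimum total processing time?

Minimum total: 348 min

Optimal: Talus→Machine M5 (63 min), Apex→Machine M1 (41 min), Pioneer→Machine M4 (98 min), Juno→Machine M7 (83 min), Nimbus→Machine M3 (63 min) — total 63+41+98+83+63 = 348 min.
Column-greedy (each machine in turn goes to its cheapest remaining job) gives 455 min, worse by 107.
Next-best assignment: Talus→Machine M3, Apex→Machine M1, Pioneer→Machine M4, Juno→Machine M5, Nimbus→Machine M7 = 354 min.
Every other assignment is strictly worse.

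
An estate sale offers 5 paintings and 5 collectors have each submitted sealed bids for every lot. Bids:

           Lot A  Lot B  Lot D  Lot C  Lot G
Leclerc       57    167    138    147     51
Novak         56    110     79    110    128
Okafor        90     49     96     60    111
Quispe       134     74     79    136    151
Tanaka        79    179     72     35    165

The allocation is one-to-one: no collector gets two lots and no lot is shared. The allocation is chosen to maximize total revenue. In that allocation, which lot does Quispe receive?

Optimal: Leclerc→Lot C ($147), Novak→Lot G ($128), Okafor→Lot D ($96), Quispe→Lot A ($134), Tanaka→Lot B ($179) — total 147+128+96+134+179 = $684.
Row-greedy (each collector in turn takes its best remaining lot) gives $606, worse by 78.
Swapping Leclerc↔Tanaka (Leclerc→Lot B $167, Tanaka→Lot C $35) loses 124.
No other one-to-one assignment exceeds $684.
Quispe's own top lot is Lot G ($151), but forcing Quispe→Lot G and reassigning the rest optimally gives only $668 — worse by 16.

Quispe receives Lot A.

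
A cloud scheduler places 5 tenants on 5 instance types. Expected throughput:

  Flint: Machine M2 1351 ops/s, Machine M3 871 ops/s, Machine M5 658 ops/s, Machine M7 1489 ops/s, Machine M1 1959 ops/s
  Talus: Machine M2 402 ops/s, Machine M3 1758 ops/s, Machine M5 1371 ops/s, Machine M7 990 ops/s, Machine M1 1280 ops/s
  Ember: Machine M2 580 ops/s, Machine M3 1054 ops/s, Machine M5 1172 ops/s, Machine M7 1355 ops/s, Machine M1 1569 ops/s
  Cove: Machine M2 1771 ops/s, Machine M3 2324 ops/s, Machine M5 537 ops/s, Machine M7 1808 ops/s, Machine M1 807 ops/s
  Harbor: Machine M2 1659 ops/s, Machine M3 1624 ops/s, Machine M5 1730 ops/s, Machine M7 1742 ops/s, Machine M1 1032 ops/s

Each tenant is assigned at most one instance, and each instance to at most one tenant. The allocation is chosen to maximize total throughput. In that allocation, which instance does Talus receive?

Talus receives Machine M5.

Optimal: Flint→Machine M1 (1959 ops/s), Talus→Machine M5 (1371 ops/s), Ember→Machine M7 (1355 ops/s), Cove→Machine M3 (2324 ops/s), Harbor→Machine M2 (1659 ops/s) — total 1959+1371+1355+2324+1659 = 8668 ops/s.
Column-greedy (each instance in turn goes to its best remaining tenant) gives 8317 ops/s, worse by 351.
Next-best assignment: Flint→Machine M1, Talus→Machine M3, Ember→Machine M7, Cove→Machine M2, Harbor→Machine M5 = 8573 ops/s.
Swapping Talus↔Cove (Talus→Machine M3 1758 ops/s, Cove→Machine M5 537 ops/s) loses 1400.
Talus's own top instance is Machine M3 (1758 ops/s), but forcing Talus→Machine M3 and reassigning the rest optimally gives only 8573 ops/s — worse by 95.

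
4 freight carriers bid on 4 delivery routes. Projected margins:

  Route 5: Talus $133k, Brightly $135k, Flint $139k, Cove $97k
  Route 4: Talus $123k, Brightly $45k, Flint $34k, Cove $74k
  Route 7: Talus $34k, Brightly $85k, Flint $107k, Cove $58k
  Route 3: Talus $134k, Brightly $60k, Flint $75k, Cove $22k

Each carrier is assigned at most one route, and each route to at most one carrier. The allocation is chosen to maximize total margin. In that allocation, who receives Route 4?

Cove receives Route 4.

This is the linear assignment problem.
Optimal: Talus→Route 3 ($134k), Brightly→Route 5 ($135k), Flint→Route 7 ($107k), Cove→Route 4 ($74k) — total 134+135+107+74 = $450k.
Max-entry greedy (repeatedly take the single best remaining cell) gives $432k, worse by 18.
Swapping Flint↔Cove (Flint→Route 4 $34k, Cove→Route 7 $58k) loses 89.
Every other assignment is strictly worse.
Cove's own top route is Route 5 ($97k), but forcing Cove→Route 5 and reassigning the rest optimally gives only $387k — worse by 63.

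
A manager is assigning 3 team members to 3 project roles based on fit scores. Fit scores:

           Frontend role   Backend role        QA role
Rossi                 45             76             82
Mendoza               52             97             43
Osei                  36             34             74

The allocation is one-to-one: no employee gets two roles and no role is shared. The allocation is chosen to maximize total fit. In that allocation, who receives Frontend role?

This is the linear assignment problem.
Optimal: Rossi→Frontend role (45 pts), Mendoza→Backend role (97 pts), Osei→QA role (74 pts) — total 45+97+74 = 216 pts.
Row-greedy (each employee in turn takes its best remaining role) gives 215 pts, worse by 1.
Rossi's own top role is QA role (82 pts), but forcing Rossi→QA role and reassigning the rest optimally gives only 215 pts — worse by 1.

Rossi receives Frontend role.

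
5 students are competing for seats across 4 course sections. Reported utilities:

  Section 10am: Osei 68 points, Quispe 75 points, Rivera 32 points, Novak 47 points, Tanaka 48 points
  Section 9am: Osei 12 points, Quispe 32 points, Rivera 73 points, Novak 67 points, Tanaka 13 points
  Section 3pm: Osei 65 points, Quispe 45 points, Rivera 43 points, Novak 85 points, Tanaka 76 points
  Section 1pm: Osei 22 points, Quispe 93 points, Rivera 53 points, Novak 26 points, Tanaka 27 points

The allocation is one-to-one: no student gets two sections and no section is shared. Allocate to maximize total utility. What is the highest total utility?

Max total: 319 points

Optimal: Osei→Section 10am (68 points), Rivera→Section 9am (73 points), Novak→Section 3pm (85 points), Quispe→Section 1pm (93 points) — total 68+73+85+93 = 319 points.
Column-greedy (each section in turn goes to its best remaining student) gives 260 points, worse by 59.
Next-best assignment: Osei→Section 10am, Rivera→Section 9am, Tanaka→Section 3pm, Quispe→Section 1pm = 310 points.
Swapping Rivera↔Osei (Rivera→Section 10am 32 points, Osei→Section 9am 12 points) loses 97.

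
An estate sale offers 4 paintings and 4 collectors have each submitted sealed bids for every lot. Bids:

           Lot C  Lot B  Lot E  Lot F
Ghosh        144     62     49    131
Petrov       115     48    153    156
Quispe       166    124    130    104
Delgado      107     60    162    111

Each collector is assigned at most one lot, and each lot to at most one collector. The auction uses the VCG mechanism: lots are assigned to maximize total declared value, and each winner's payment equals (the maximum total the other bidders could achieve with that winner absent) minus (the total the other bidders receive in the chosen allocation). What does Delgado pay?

Delgado pays $26.

Efficient allocation: Ghosh→Lot C ($144), Petrov→Lot F ($156), Quispe→Lot B ($124), Delgado→Lot E ($162); total welfare W = $586.
Delgado receives Lot E at value $162, so the others get W − 162 = $424.
Without Delgado: best allocation of the remaining 3 bidders over all 4 lots is Ghosh→Lot F ($131), Petrov→Lot E ($153), Quispe→Lot C ($166), total $450.
VCG payment = (others' best without Delgado) − (others' welfare with Delgado) = 450 − 424 = $26.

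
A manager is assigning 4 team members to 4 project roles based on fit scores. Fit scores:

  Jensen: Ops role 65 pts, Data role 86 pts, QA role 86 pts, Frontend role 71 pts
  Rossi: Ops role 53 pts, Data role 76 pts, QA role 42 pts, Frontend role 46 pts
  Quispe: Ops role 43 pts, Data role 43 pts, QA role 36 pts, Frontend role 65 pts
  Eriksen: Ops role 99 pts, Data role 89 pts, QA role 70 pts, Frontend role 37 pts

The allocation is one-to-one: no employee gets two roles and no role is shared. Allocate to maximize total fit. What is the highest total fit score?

Treat this as an assignment problem: match each employee to one role.
Optimal: Jensen→QA role (86 pts), Rossi→Data role (76 pts), Quispe→Frontend role (65 pts), Eriksen→Ops role (99 pts) — total 86+76+65+99 = 326 pts.
Column-greedy (each role in turn goes to its best remaining employee) gives 292 pts, worse by 34.
Swapping Quispe↔Rossi (Quispe→Data role 43 pts, Rossi→Frontend role 46 pts) loses 52.
Every other assignment is strictly worse.

Maximum total: 326 pts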